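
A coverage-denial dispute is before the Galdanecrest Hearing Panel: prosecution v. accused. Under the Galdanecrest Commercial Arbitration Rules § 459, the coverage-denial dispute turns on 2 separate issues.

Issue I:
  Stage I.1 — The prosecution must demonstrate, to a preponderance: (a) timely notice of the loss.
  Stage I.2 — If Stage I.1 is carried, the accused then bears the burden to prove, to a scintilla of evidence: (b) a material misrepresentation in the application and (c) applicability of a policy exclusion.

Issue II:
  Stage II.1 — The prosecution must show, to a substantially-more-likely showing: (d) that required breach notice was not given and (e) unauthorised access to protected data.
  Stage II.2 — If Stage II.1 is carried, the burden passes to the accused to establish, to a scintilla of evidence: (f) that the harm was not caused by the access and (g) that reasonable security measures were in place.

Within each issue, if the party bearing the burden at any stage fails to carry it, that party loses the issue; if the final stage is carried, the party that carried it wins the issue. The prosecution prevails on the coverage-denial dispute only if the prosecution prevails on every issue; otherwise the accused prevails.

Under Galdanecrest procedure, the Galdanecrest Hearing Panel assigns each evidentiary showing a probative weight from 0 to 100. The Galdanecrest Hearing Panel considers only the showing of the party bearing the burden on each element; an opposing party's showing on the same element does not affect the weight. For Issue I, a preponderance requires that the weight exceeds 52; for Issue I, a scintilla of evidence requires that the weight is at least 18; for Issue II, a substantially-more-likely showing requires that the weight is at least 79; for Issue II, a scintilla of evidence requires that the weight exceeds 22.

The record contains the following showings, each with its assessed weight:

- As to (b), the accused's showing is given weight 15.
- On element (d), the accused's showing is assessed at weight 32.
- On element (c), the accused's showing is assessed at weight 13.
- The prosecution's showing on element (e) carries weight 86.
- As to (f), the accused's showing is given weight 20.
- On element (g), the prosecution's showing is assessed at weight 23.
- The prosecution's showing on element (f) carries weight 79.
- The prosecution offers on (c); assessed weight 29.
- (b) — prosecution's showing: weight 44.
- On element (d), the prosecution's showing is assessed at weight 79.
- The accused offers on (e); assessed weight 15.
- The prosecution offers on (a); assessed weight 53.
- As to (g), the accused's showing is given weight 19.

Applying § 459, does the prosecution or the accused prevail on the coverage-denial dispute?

prosecution

— Issue I —
At Stage I.1 the prosecution must meet a preponderance (weight exceeds 52): on (a) the weight is 53, > 52, so (a) meets the standard.
  All elements met. The burden passes to the accused.
At Stage I.2 the accused must meet a scintilla of evidence (weight is at least 18): on (b) the weight is 15 (the prosecution's 44 is given no effect), < 18, so (b) does not meet the standard; on (c) the weight is 13 (the prosecution's 29 is given no effect), < 18, so (c) does not meet the standard.
  Not every element is met, so the accused fails to carry Stage I.2.
The prosecution prevails on this issue.
— Issue II —
At Stage II.1 the prosecution must meet a substantially-more-likely showing (weight is at least 79): on (d) the weight is 79 (the accused's 32 is given no effect), ≥ 79, so (d) meets the standard; on (e) the weight is 86 (the accused's 15 is given no effect), ≥ 79, so (e) meets the standard.
  Stage II.1 carried; the burden shifts to the accused.
At Stage II.2 the accused must meet a scintilla of evidence (weight exceeds 22): on (f) the weight is 20 (the prosecution's 79 is given no effect), which does not exceed 22, so (f) does not meet the standard; on (g) the weight is 19 (the prosecution's 23 is given no effect), ≤ 22, so (g) does not meet the standard.
  Stage II.2 not carried; the accused fails its burden.
The analysis ends at Stage II.2; the prosecution prevails on this issue.
Per-issue: Issue I → prosecution; Issue II → prosecution. The prosecution must prevail on every issue; overall, the prosecution prevails.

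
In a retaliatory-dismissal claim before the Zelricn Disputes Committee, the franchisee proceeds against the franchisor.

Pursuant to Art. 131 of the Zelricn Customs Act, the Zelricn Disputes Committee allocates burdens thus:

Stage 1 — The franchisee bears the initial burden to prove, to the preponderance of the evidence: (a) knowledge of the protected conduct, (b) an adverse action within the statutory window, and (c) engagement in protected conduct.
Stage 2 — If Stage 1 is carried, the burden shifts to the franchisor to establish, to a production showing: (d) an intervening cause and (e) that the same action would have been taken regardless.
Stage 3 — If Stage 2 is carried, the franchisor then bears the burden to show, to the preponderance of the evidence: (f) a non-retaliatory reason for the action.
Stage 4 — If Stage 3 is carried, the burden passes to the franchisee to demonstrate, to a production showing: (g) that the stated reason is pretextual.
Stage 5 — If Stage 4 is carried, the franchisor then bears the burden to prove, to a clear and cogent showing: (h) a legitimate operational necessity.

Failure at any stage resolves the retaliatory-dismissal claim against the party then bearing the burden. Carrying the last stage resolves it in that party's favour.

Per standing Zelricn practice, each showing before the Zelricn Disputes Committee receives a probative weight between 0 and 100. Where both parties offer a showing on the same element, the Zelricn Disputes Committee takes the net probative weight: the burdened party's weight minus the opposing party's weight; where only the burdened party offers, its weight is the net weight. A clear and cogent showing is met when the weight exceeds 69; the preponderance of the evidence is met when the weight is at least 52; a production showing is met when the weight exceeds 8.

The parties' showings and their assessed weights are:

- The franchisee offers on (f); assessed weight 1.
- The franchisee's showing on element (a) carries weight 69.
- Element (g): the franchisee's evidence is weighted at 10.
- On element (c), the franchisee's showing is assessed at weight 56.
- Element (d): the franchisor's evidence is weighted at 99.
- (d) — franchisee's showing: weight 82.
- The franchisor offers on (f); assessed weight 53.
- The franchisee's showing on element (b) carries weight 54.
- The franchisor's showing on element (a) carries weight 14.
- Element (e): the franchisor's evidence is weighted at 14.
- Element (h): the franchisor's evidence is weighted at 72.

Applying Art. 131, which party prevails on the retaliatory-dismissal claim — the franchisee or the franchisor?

franchisor

Stage 1 — burden on franchisee; standard: the preponderance of the evidence (weight is at least 52).
    (a): 69 − 14 = 55 ≥ 52 [met]
    (b): 54 ≥ 52 [met]
    (c): 56 ≥ 52 [met]
  Stage 1 carried; the burden shifts to the franchisor.
Stage 2 — burden on franchisor; standard: a production showing (weight exceeds 8).
    (d): 99 − 82 = 17 > 8 [met]
    (e): 14 > 8 [met]
  Stage 2 is satisfied; the franchisor continues to bear the burden.
Stage 3 — burden on franchisor; standard: the preponderance of the evidence (weight is at least 52).
    (f): 53 − 1 = 52 ≥ 52 [met]
  The franchisor carries Stage 3; the franchisee now bears the burden.
Stage 4 — burden on franchisee; standard: a production showing (weight exceeds 8).
    (g): 10 > 8 [met]
  All elements met. The burden passes to the franchisor.
Stage 5 — burden on franchisor; standard: a clear and cogent showing (weight exceeds 69).
    (h): 72 > 69 [met]
  Stage 5 carried; the final stage is satisfied.
With every stage satisfied, the franchisor prevails.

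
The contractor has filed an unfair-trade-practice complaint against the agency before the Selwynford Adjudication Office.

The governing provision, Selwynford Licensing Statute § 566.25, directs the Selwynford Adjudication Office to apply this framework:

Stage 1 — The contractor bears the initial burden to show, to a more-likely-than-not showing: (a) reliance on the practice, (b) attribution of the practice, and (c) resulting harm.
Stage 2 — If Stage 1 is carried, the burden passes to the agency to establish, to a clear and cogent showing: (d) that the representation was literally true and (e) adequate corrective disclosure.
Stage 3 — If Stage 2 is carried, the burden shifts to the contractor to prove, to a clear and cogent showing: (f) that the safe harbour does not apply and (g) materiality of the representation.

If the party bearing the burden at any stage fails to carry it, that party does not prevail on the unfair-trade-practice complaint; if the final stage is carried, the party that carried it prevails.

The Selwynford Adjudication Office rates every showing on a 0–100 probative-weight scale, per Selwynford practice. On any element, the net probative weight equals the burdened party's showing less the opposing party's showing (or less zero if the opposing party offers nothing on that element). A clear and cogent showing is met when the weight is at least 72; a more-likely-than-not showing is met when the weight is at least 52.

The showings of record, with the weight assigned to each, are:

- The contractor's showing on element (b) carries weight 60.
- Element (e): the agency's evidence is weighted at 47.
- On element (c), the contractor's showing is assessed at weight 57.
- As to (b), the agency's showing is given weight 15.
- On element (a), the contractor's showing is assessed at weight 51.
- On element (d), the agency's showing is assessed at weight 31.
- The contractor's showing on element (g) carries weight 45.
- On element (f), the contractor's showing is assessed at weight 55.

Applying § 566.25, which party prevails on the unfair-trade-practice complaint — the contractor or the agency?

Stage 1 (contractor, a more-likely-than-not showing, weight is at least 52): (a) 51 < 52 — fails; (b) net 60−15=45 < 52 — fails; (c) 57 ≥ 52 — meets.
  The contractor does not carry Stage 1.
So the agency prevails.

agency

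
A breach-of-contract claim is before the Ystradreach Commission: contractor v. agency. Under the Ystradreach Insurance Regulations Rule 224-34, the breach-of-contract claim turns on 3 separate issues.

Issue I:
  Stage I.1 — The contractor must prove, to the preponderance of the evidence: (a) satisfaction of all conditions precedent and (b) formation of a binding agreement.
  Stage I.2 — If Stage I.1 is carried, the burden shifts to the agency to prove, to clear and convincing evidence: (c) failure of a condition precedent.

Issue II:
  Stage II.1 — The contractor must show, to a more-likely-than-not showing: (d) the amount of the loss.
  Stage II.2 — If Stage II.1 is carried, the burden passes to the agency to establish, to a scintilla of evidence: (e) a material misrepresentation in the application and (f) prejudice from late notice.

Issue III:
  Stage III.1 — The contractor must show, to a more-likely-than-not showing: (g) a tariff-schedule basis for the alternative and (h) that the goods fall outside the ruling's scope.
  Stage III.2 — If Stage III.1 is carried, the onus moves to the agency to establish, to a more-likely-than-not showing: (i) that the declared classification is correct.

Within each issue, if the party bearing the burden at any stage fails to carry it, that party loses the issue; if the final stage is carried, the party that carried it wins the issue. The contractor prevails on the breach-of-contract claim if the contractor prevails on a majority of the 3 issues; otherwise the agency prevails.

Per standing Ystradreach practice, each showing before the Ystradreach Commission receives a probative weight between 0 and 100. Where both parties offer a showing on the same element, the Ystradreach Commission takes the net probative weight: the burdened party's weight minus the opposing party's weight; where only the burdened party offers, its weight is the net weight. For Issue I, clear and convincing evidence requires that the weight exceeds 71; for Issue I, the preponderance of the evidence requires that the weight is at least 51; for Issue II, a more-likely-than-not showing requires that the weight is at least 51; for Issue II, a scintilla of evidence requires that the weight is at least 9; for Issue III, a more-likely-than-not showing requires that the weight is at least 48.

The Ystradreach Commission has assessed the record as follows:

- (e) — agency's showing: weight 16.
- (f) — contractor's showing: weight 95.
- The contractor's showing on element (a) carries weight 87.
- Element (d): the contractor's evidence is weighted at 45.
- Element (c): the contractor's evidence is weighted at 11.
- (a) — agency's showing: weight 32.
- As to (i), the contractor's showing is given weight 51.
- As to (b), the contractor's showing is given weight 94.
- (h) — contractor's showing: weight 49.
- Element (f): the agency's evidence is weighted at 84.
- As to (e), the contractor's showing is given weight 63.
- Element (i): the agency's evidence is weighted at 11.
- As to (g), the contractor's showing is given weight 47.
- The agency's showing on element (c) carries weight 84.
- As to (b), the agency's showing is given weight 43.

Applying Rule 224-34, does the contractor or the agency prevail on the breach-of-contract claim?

agency

— Issue I —
Stage I.1 (contractor, the preponderance of the evidence, weight is at least 51): (a) net 87−32=55 ≥ 51 — meets; (b) net 94−43=51 ≥ 51 — meets.
  Stage I.1 is satisfied; the onus moves to the agency.
Stage I.2 (agency, clear and convincing evidence, weight exceeds 71): (c) net 84−11=73 > 71 — meets.
  All elements met at the final stage.
With every stage satisfied, the agency prevails on this issue.
— Issue II —
At Stage II.1 the contractor must meet a more-likely-than-not showing (weight is at least 51): on (d) the weight is 45, < 51, so (d) does not meet the standard.
  Not every element is met, so the contractor fails to carry Stage II.1.
So the agency prevails on this issue.
— Issue III —
At Stage III.1 the contractor must meet a more-likely-than-not showing (weight is at least 48): on (g) the weight is 47, < 48, so (g) does not meet the standard; on (h) the weight is 49, which does reach 48, so (h) meets the standard.
  Not every element is met, so the contractor fails to carry Stage III.1.
The agency prevails on this issue.
Per-issue: Issue I → agency; Issue II → agency; Issue III → agency. The contractor must prevail on a majority of issues; overall, the agency prevails.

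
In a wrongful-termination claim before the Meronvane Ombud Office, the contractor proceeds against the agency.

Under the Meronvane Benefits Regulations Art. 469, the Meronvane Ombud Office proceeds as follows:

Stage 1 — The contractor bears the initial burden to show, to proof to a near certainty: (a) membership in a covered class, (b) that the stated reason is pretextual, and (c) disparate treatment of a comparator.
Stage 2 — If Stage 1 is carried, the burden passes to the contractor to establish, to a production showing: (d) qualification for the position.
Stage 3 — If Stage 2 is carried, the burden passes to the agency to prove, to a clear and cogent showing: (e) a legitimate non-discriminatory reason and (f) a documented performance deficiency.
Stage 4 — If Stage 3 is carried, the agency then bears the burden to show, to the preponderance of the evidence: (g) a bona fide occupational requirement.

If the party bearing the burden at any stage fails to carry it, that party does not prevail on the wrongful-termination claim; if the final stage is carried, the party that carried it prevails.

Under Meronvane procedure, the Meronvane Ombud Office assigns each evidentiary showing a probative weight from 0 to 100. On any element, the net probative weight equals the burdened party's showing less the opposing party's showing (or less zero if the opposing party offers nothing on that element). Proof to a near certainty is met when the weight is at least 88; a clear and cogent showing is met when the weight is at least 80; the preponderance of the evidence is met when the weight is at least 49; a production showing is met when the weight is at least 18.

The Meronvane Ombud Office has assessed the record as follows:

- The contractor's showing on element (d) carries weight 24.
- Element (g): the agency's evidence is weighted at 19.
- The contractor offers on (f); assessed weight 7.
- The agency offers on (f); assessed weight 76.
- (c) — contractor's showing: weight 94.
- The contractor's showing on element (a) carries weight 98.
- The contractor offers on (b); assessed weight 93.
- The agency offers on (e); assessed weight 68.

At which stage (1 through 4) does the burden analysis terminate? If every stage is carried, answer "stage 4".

Stage 1 (contractor, proof to a near certainty, weight is at least 88): (a) 98 ≥ 88 — meets; (b) 93 ≥ 88 — meets; (c) 94 ≥ 88 — meets.
  Stage 1 carried; the burden remains with the contractor.
Stage 2 (contractor, a production showing, weight is at least 18): (d) 24 ≥ 18 — meets.
  All elements met. The burden passes to the agency.
Stage 3 (agency, a clear and cogent showing, weight is at least 80): (e) 68 < 80 — fails; (f) net 76−7=69 < 80 — fails.
  Stage 3 not carried; the agency fails its burden.
The analysis ends at Stage 3; the contractor prevails.

stage 3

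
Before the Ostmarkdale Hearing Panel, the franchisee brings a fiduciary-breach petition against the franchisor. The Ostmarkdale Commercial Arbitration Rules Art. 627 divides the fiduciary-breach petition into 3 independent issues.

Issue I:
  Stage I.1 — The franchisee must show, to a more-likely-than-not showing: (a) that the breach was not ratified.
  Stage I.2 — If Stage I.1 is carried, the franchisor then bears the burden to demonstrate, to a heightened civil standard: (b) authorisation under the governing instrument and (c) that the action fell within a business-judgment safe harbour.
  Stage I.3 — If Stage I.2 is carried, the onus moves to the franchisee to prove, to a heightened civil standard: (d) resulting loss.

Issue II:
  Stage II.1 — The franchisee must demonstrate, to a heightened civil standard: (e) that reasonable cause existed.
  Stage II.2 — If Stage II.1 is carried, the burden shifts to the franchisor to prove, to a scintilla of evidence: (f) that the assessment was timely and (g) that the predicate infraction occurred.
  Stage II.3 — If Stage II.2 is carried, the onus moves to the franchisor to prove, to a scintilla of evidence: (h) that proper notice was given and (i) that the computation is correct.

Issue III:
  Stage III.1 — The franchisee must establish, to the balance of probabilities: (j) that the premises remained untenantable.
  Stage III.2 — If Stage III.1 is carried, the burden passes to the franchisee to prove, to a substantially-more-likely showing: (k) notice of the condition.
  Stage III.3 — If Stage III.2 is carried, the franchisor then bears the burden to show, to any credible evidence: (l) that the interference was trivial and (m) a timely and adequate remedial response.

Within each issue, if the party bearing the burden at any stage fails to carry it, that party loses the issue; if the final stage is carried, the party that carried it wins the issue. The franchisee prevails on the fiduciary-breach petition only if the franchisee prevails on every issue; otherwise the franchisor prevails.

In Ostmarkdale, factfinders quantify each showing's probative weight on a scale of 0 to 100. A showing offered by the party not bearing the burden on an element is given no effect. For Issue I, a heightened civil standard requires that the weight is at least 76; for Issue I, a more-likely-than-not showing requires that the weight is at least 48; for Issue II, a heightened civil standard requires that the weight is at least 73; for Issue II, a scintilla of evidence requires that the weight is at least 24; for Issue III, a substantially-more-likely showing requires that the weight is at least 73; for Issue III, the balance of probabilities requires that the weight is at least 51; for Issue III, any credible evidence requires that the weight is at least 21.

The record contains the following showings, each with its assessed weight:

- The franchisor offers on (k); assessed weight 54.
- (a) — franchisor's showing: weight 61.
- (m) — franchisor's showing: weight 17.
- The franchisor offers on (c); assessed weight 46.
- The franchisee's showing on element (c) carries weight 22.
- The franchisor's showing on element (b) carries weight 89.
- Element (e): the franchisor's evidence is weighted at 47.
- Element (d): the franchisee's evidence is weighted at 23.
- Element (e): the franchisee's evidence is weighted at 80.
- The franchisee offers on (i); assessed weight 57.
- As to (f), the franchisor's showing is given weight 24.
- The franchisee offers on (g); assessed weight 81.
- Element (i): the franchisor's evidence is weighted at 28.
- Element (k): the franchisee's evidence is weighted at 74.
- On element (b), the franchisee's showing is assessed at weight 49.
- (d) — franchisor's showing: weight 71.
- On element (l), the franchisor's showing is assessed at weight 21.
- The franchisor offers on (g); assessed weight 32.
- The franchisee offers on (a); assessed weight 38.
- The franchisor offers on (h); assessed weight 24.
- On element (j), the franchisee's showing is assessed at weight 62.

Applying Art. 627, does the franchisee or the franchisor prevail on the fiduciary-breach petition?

— Issue I —
At Stage I.1 the franchisee must meet a more-likely-than-not showing (weight is at least 48): on (a) the weight is 38 (the franchisor's 61 is given no effect), < 48, so (a) does not meet the standard.
  Not every element is met, so the franchisee fails to carry Stage I.1.
The franchisor prevails on this issue.
— Issue II —
At Stage II.1 the franchisee must meet a heightened civil standard (weight is at least 73): on (e) the weight is 80 (the franchisor's 47 is given no effect), ≥ 73, so (e) meets the standard.
  Stage II.1 carried; the burden shifts to the franchisor.
At Stage II.2 the franchisor must meet a scintilla of evidence (weight is at least 24): on (f) the weight is 24, ≥ 24, so (f) meets the standard; on (g) the weight is 32 (the franchisee's 81 is given no effect), ≥ 24, so (g) meets the standard.
  All elements met. The franchisor retains the burden for Stage II.3.
At Stage II.3 the franchisor must meet a scintilla of evidence (weight is at least 24): on (h) the weight is 24, which does reach 24, so (h) meets the standard; on (i) the weight is 28 (the franchisee's 57 is given no effect), which does reach 24, so (i) meets the standard.
  The franchisor carries the last stage.
With every stage satisfied, the franchisor prevails on this issue.
— Issue III —
At Stage III.1 the franchisee must meet the balance of probabilities (weight is at least 51): on (j) the weight is 62, ≥ 51, so (j) meets the standard.
  All elements met. The franchisee retains the burden for Stage III.2.
At Stage III.2 the franchisee must meet a substantially-more-likely showing (weight is at least 73): on (k) the weight is 74 (the franchisor's 54 is given no effect), ≥ 73, so (k) meets the standard.
  Stage III.2 carried; the burden shifts to the franchisor.
At Stage III.3 the franchisor must meet any credible evidence (weight is at least 21): on (l) the weight is 21, ≥ 21, so (l) meets the standard; on (m) the weight is 17, < 21, so (m) does not meet the standard.
  Stage III.3 not carried; the franchisor fails its burden.
So the franchisee prevails on this issue.
Per-issue: Issue I → franchisor; Issue II → franchisor; Issue III → franchisee. The franchisee must prevail on every issue; overall, the franchisor prevails.

franchisor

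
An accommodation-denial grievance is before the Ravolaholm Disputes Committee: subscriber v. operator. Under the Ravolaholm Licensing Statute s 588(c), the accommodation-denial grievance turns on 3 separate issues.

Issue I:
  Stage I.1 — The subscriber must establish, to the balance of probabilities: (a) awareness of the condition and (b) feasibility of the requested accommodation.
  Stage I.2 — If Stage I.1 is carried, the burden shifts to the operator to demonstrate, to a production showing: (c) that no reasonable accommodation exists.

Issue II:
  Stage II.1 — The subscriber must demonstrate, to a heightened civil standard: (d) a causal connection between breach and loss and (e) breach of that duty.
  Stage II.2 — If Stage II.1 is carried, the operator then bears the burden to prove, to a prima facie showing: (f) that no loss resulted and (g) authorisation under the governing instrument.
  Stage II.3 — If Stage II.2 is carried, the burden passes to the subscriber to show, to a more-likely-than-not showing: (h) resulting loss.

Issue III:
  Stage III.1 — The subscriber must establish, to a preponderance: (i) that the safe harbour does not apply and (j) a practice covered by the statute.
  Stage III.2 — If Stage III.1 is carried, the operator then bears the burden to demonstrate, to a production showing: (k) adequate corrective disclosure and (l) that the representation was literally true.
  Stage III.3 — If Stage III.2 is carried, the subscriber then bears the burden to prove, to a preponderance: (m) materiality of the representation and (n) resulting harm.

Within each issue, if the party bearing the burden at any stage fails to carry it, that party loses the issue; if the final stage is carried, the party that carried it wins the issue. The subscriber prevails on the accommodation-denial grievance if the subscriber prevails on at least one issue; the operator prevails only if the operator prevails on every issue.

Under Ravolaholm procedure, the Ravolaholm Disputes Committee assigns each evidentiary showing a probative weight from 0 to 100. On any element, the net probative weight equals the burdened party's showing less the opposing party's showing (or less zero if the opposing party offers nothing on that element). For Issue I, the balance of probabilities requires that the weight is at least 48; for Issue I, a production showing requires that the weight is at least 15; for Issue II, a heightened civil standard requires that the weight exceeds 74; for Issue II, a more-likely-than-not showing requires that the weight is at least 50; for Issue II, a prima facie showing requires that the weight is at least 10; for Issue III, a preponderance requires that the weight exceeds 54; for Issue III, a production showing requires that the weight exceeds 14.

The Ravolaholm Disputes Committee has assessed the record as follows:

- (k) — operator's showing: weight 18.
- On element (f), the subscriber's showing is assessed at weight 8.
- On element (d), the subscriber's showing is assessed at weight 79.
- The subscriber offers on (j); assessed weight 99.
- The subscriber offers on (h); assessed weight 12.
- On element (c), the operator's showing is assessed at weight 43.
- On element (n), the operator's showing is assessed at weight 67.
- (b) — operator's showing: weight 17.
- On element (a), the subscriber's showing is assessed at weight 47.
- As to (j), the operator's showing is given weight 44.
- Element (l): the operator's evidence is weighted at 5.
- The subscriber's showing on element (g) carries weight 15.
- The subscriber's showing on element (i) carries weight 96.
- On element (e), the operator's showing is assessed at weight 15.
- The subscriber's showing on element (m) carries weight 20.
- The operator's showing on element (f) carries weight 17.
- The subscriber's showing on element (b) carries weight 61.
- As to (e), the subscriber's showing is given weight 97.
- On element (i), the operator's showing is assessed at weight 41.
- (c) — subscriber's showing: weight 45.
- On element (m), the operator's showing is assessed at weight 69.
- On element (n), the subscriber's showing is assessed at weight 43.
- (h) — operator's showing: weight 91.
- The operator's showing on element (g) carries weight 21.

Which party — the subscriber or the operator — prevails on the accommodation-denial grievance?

— Issue I —
At Stage I.1 the subscriber must meet the balance of probabilities (weight is at least 48): on (a) the weight is 47, which does not reach 48, so (a) does not meet the standard; on (b) the weight is 61 less the opposing 17 gives net 44, which does not reach 48, so (b) does not meet the standard.
  The subscriber does not carry Stage I.1.
The analysis ends at Stage I.1; the operator prevails on this issue.
— Issue II —
At Stage II.1 the subscriber must meet a heightened civil standard (weight exceeds 74): on (d) the weight is 79, > 74, so (d) meets the standard; on (e) the weight is 97 less the opposing 15 gives net 82, which does exceed 74, so (e) meets the standard.
  Stage II.1 carried; the burden shifts to the operator.
At Stage II.2 the operator must meet a prima facie showing (weight is at least 10): on (f) the weight is 17 less the opposing 8 gives net 9, which does not reach 10, so (f) does not meet the standard; on (g) the weight is 21 less the opposing 15 gives net 6, < 10, so (g) does not meet the standard.
  The operator does not carry Stage II.2.
The subscriber prevails on this issue.
— Issue III —
Stage III.1 (subscriber, a preponderance, weight exceeds 54): (i) net 96−41=55 > 54 — meets; (j) net 99−44=55 > 54 — meets.
  The subscriber carries Stage III.1; the operator now bears the burden.
Stage III.2 (operator, a production showing, weight exceeds 14): (k) 18 > 14 — meets; (l) 5 ≤ 14 — fails.
  Not every element is met, so the operator fails to carry Stage III.2.
So the subscriber prevails on this issue.
Per-issue: Issue I → operator; Issue II → subscriber; Issue III → subscriber. The subscriber must prevail on at least one issue; overall, the subscriber prevails.

subscriber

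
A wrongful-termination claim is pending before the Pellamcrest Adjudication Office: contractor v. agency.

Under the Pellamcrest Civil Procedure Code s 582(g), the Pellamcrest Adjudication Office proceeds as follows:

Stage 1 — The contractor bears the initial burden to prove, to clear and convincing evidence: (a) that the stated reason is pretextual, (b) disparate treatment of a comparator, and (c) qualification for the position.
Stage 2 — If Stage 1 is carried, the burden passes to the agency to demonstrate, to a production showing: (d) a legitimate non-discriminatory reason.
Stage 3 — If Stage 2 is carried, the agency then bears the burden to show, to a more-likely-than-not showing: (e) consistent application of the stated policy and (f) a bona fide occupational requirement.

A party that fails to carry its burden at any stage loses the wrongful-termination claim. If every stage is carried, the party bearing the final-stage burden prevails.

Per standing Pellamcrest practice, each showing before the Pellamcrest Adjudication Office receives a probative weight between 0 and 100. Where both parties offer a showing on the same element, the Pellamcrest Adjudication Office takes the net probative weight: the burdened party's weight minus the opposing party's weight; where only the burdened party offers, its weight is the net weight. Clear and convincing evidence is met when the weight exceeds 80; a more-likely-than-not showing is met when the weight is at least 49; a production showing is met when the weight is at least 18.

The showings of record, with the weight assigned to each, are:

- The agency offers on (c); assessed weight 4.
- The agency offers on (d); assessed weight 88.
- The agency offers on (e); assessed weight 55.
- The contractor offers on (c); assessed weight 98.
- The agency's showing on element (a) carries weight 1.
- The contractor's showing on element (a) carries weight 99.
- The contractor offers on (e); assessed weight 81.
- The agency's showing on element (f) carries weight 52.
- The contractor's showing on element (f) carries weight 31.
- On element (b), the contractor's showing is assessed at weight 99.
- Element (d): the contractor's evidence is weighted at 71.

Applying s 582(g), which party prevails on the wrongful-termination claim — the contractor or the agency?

contractor

At Stage 1 the contractor must meet clear and convincing evidence (weight exceeds 80): on (a) the weight is 99 less the opposing 1 gives net 98, > 80, so (a) meets the standard; on (b) the weight is 99, which does exceed 80, so (b) meets the standard; on (c) the weight is 98 less the opposing 4 gives net 94, which does exceed 80, so (c) meets the standard.
  All elements met. The burden passes to the agency.
At Stage 2 the agency must meet a production showing (weight is at least 18): on (d) the weight is 88 less the opposing 71 gives net 17, < 18, so (d) does not meet the standard.
  The agency does not carry Stage 2.
The analysis ends at Stage 2; the contractor prevails.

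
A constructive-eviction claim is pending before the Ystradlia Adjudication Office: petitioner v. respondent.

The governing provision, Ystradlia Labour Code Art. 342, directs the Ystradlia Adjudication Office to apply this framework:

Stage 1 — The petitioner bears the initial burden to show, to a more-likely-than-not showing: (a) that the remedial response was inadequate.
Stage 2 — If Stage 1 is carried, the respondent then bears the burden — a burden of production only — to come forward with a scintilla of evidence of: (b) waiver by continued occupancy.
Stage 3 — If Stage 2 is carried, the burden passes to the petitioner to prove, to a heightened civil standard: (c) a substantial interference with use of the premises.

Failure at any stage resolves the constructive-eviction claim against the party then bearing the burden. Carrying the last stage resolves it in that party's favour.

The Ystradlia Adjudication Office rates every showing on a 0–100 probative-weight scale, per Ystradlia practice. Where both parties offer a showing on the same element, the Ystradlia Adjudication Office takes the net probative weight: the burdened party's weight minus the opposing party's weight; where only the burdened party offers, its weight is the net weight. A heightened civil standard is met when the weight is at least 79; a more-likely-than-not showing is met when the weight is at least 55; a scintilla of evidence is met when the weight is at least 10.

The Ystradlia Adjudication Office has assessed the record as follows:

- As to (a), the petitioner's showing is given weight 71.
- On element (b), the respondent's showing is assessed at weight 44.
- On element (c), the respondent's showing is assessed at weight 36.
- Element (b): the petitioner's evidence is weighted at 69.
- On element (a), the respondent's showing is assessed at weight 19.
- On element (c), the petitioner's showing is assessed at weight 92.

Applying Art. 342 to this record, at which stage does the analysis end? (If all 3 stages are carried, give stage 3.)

Stage 1 — burden on petitioner; standard: a more-likely-than-not showing (weight is at least 55).
    (a): 71 − 19 = 52 < 55 [not met]
  Stage 1 not carried; the petitioner fails its burden.
The respondent prevails.

stage 1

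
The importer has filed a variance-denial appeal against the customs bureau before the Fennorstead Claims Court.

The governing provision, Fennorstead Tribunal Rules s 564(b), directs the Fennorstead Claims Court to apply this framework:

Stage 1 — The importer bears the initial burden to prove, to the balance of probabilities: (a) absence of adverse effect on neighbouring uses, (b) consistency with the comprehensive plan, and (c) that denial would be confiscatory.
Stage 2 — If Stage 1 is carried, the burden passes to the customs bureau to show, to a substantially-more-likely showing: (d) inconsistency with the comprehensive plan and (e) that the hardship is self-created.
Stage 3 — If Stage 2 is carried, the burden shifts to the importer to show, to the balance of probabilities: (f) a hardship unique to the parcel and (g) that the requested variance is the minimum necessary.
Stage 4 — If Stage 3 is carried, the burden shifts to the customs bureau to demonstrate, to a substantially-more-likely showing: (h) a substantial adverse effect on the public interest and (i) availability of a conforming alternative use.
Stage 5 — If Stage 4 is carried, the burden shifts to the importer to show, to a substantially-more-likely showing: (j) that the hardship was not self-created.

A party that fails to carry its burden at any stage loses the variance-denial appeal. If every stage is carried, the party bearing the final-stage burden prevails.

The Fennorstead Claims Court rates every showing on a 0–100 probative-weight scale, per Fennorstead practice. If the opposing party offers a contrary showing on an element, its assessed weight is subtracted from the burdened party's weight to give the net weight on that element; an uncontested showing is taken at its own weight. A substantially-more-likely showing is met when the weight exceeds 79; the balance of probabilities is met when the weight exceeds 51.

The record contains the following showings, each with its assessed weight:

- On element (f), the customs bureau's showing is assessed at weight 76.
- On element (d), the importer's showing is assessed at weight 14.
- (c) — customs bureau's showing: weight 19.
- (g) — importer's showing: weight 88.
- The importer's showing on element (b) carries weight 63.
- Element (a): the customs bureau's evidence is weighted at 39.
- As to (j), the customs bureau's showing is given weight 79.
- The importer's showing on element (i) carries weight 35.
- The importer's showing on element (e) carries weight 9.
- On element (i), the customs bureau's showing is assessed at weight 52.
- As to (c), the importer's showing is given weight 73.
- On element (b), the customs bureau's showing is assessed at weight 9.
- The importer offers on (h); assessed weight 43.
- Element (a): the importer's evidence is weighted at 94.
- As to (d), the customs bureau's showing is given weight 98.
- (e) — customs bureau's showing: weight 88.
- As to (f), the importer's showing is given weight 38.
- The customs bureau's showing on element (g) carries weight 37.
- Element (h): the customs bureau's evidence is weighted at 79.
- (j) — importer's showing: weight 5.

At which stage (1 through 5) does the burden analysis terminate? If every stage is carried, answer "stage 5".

stage 2

Stage 1 — burden on importer; standard: the balance of probabilities (weight exceeds 51).
    (a): 94 − 39 = 55 > 51 [met]
    (b): 63 − 9 = 54 > 51 [met]
    (c): 73 − 19 = 54 > 51 [met]
  All elements met. The burden passes to the customs bureau.
Stage 2 — burden on customs bureau; standard: a substantially-more-likely showing (weight exceeds 79).
    (d): 98 − 14 = 84 > 79 [met]
    (e): 88 − 9 = 79 ≤ 79 [not met]
  Not every element is met, so the customs bureau fails to carry Stage 2.
The importer prevails.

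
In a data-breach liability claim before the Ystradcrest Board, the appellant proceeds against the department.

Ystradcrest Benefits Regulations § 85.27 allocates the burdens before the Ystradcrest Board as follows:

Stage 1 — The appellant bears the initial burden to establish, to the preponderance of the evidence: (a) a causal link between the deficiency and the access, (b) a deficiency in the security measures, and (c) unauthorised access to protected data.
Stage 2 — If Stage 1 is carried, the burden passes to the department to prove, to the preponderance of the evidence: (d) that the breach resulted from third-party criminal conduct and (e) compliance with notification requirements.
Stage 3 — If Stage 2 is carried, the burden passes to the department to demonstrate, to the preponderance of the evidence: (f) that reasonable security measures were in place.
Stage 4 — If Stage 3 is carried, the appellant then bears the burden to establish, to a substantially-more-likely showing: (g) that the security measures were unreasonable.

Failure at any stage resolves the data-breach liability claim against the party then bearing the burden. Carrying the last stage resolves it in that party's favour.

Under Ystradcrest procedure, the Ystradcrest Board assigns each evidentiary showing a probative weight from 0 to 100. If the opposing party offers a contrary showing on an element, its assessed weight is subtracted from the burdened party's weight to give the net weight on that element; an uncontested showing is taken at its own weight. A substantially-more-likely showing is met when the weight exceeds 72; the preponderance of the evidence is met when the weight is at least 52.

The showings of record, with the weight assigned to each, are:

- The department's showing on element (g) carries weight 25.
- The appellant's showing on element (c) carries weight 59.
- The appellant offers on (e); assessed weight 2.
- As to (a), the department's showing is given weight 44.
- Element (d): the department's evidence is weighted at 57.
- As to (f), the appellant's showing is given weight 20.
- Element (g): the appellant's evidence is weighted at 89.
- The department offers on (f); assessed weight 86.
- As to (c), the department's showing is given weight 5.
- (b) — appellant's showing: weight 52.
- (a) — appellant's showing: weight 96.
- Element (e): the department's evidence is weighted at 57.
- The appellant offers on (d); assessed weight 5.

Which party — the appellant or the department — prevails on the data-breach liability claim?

department

Stage 1 (appellant, the preponderance of the evidence, weight is at least 52): (a) net 96−44=52 ≥ 52 — meets; (b) 52 ≥ 52 — meets; (c) net 59−5=54 ≥ 52 — meets.
  The appellant carries Stage 1; the department now bears the burden.
Stage 2 (department, the preponderance of the evidence, weight is at least 52): (d) net 57−5=52 ≥ 52 — meets; (e) net 57−2=55 ≥ 52 — meets.
  Stage 2 carried; the burden remains with the department.
Stage 3 (department, the preponderance of the evidence, weight is at least 52): (f) net 86−20=66 ≥ 52 — meets.
  Stage 3 is satisfied; the onus moves to the appellant.
Stage 4 (appellant, a substantially-more-likely showing, weight exceeds 72): (g) net 89−25=64 ≤ 72 — fails.
  The appellant does not carry Stage 4.
The department prevails.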